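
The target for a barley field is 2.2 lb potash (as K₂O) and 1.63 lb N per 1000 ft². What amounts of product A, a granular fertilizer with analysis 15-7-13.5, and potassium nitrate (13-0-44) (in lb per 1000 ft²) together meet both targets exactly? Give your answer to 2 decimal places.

8.90 lb product A, 2.27 lb potassium nitrate

Per-1000 ft² balance (a = product A, b = potassium nitrate):
K₂O: 0.135·a + 0.44·b = 2.2
N: 0.15·a + 0.13·b = 1.63
Eliminate a: (row1) − 0.135/0.15·(row2) → 0.323·b = 0.733, so b = 2.26935.
Back-substitute: a = (2.2 − 0.44·2.26935) / 0.135 = 8.8999.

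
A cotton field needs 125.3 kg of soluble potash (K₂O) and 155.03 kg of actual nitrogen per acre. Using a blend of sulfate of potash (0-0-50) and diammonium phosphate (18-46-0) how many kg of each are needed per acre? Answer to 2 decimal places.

Per-acre balance (a = sulfate of potash, b = diammonium phosphate):
K₂O: 0.5·a + 0·b = 125.3
N: 0·a + 0.18·b = 155.03
Solving simultaneously: a = 250.6, b = 861.278.

250.60 kg sulfate of potash, 861.28 kg diammonium phosphate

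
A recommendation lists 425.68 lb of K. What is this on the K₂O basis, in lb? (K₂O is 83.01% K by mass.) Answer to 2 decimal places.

K₂O = 425.68 / 0.8301 = 512.806 lb.

512.81 lb K₂O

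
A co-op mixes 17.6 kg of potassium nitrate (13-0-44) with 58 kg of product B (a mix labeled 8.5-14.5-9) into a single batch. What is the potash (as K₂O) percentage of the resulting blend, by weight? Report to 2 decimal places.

Total mass = 17.6 + 58 = 75.6 kg.
K₂O mass = 44%×17.6 + 9%×58 = 12.964 kg.
% K₂O = 12.964 / 75.6 = 17.1481%.

17.15% K₂O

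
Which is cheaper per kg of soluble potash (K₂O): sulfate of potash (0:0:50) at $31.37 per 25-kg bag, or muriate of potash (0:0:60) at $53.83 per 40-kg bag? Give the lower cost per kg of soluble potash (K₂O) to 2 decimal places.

$2.24 per kg K₂O (muriate of potash)

sulfate of potash: K₂O per bag = 25 × 50% = 12.5 kg; cost = 31.37 / 12.5 = $2.5096/kg K₂O.
muriate of potash: K₂O per bag = 40 × 60% = 24 kg; cost = 53.83 / 24 = $2.2429/kg K₂O.
muriate of potash is cheaper.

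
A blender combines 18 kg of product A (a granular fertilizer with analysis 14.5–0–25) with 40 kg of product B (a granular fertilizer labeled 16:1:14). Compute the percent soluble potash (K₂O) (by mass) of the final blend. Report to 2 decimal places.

Total mass = 18 + 40 = 58 kg.
K₂O mass = 25%×18 + 14%×40 = 10.1 kg.
% K₂O = 10.1 / 58 = 17.4138%.

17.41% K₂O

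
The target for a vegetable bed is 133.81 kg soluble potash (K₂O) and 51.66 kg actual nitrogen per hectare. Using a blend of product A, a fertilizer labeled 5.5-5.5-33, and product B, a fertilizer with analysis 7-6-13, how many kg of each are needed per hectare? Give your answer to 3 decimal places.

166.201 kg product A, 607.414 kg product B

Let a = kg of product A, b = kg of product B (per hectare).
K₂O: 0.33·a + 0.13·b = 133.81
N: 0.055·a + 0.07·b = 51.66
Solving simultaneously: a = 166.2006, b = 607.4138.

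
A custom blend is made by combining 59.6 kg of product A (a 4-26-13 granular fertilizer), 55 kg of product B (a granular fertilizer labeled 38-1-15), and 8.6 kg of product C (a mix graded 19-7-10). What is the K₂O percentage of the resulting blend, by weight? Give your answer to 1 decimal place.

13.7% K₂O

Total mass = 59.6 + 55 + 8.6 = 123.2 kg.
K₂O mass = 13%×59.6 + 15%×55 + 10%×8.6 = 16.858 kg.
% K₂O = 16.858 / 123.2 = 13.6834%.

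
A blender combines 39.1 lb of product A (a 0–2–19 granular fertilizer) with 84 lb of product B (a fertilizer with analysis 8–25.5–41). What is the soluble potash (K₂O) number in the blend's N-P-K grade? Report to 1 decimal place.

34.0% K₂O

Total mass = 39.1 + 84 = 123.1 lb.
K₂O mass = 19%×39.1 + 41%×84 = 41.869 lb.
% K₂O = 41.869 / 123.1 = 34.0122%.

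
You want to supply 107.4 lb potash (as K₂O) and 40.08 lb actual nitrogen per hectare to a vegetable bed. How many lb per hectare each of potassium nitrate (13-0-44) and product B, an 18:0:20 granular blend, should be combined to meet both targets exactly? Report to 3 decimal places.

With a, b = lb per hectare of potassium nitrate and product B:
K₂O: 0.44·a + 0.2·b = 107.4
N: 0.13·a + 0.18·b = 40.08
Eliminate a: (row1) − 0.44/0.13·(row2) → -0.409231·b = -28.2554, so b = 69.0451.
Back-substitute: a = (107.4 − 0.2·69.0451) / 0.44 = 212.7068.

212.707 lb potassium nitrate, 69.045 lb product B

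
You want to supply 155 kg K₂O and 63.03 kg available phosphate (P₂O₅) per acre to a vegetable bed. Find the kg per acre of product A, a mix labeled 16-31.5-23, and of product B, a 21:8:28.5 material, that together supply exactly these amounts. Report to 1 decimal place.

With a, b = kg per acre of product A and product B:
K₂O: 0.23·a + 0.285·b = 155
P₂O₅: 0.315·a + 0.08·b = 63.03
Eliminate b: (row1) − 0.285/0.08·(row2) → -0.892187·a = -69.5444, so a = 77.9482.
Then b = (63.03 − 0.315·77.9482) / 0.08 = 480.954.

77.9 kg product A, 481.0 kg product B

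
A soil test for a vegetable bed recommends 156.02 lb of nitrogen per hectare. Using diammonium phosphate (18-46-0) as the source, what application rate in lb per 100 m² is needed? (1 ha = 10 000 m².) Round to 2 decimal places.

8.67 lb of product per hundred sq m

Product per hectare = 156.02 / 18% = 866.778 lb.
Convert to per 100 m²: 866.778 × 0.01 = 8.66778 lb.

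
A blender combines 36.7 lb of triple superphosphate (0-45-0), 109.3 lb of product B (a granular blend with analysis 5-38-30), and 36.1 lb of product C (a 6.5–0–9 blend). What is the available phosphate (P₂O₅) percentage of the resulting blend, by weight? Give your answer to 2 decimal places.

Total mass = 36.7 + 109.3 + 36.1 = 182.1 lb.
P₂O₅ mass = 45%×36.7 + 38%×109.3 + 0%×36.1 = 58.049 lb.
% P₂O₅ = 58.049 / 182.1 = 31.8775%.

31.88% P₂O₅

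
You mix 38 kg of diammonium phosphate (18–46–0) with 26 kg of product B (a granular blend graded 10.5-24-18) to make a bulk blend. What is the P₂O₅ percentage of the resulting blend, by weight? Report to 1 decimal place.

37.1% P₂O₅

Total mass = 38 + 26 = 64 kg.
P₂O₅ mass = 46%×38 + 24%×26 = 23.72 kg.
% P₂O₅ = 23.72 / 64 = 37.0625%.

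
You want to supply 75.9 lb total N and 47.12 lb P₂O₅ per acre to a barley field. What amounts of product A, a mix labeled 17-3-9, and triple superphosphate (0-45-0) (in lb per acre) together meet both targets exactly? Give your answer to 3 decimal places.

Per-acre balance (a = product A, b = triple superphosphate):
N: 0.17·a + 0·b = 75.9
P₂O₅: 0.03·a + 0.45·b = 47.12
Eliminate a: (row1) − 0.17/0.03·(row2) → -2.55·b = -191.113, so b = 74.9464.
Back-substitute: a = (75.9 − 0·74.9464) / 0.17 = 446.4706.

446.471 lb product A, 74.946 lb triple superphosphate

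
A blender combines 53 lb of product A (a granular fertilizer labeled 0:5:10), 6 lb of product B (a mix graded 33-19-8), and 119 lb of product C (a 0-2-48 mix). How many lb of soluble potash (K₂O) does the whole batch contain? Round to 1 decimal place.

K₂O mass = 10%×53 + 8%×6 + 48%×119 = 62.9 lb.

62.9 lb K₂O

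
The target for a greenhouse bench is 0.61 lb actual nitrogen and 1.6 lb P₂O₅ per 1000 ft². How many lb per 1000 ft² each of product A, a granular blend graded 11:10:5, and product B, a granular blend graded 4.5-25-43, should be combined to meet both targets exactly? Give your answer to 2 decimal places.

With a, b = lb per 1000 ft² of product A and product B:
N: 0.11·a + 0.045·b = 0.61
P₂O₅: 0.1·a + 0.25·b = 1.6
Eliminate a: (row1) − 0.11/0.1·(row2) → -0.23·b = -1.15, so b = 5.
Back-substitute: a = (0.61 − 0.045·5) / 0.11 = 3.5.

3.50 lb product A, 5.00 lb product B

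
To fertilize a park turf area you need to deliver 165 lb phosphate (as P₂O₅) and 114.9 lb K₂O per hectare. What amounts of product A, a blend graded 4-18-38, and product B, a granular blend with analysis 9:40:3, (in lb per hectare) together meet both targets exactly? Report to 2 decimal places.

279.74 lb product A, 286.62 lb product B

Per-hectare balance (a = product A, b = product B):
P₂O₅: 0.18·a + 0.4·b = 165
K₂O: 0.38·a + 0.03·b = 114.9
Solving simultaneously: a = 279.741, b = 286.617.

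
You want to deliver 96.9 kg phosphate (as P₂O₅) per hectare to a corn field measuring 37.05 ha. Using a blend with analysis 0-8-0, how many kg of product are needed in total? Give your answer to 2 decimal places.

44876.81 kg

Product per hectare = 96.9 / 8% = 1211.25 kg.
Total product = 1211.25 × 37.05 = 44876.812 kg.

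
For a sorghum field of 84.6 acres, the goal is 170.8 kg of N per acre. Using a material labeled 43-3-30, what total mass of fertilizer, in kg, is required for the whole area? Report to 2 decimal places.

Product per acre = 170.8 / 43% = 397.209 kg.
Total product = 397.209 × 84.6 = 33603.907 kg.

33603.91 kg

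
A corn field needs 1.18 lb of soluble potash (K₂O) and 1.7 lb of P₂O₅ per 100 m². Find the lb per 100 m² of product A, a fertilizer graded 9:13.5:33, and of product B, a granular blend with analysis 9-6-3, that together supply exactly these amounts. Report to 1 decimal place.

With a, b = lb per 100 m² of product A and product B:
K₂O: 0.33·a + 0.03·b = 1.18
P₂O₅: 0.135·a + 0.06·b = 1.7
From row1: a = (1.18 − 0.03·b) / 0.33.
Into row2: 0.135·(1.18 − 0.03·b)/0.33 + 0.06·b = 1.7 → b = 25.5048, a = 1.25714.

1.3 lb product A, 25.5 lb product B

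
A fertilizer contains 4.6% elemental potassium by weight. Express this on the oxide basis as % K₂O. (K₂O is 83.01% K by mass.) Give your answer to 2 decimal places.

%K₂O = 4.6 / 0.8301 = 5.5415%.

5.54% K₂O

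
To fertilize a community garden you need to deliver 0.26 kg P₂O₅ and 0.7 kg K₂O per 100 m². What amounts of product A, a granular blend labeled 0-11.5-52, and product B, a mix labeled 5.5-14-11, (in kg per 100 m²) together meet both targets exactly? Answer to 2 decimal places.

1.15 kg product A, 0.91 kg product B

With a, b = kg per 100 m² of product A and product B:
P₂O₅: 0.115·a + 0.14·b = 0.26
K₂O: 0.52·a + 0.11·b = 0.7
Eliminate b: (row1) − 0.14/0.11·(row2) → -0.546818·a = -0.630909, so a = 1.15378.
Then b = (0.7 − 0.52·1.15378) / 0.11 = 0.909393.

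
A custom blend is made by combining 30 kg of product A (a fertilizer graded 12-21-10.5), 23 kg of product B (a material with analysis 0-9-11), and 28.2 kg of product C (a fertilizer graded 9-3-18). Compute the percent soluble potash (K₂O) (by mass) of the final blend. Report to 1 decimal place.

Total mass = 30 + 23 + 28.2 = 81.2 kg.
K₂O mass = 10.5%×30 + 11%×23 + 18%×28.2 = 10.756 kg.
% K₂O = 10.756 / 81.2 = 13.2463%.

13.2% K₂O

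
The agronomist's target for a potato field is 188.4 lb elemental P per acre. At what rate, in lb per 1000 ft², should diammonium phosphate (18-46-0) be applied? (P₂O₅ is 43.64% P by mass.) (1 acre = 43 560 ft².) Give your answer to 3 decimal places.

As P₂O₅: 188.4 / 0.4364 = 431.714 lb per acre.
Product per acre = 431.714 / 46% = 938.509 lb.
Convert to per 1000 ft²: 938.509 × 0.0229568 = 21.5452 lb.

21.545 lb of product per thousand sq ft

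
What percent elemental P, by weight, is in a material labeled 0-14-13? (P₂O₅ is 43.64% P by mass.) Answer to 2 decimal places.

%P = 14 × 0.4364 = 6.1096%.

6.11% P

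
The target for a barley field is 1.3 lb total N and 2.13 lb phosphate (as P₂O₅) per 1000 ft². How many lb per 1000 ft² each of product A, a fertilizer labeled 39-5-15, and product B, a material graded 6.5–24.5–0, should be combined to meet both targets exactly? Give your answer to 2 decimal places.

1.95 lb product A, 8.30 lb product B

Per-1000 ft² balance (a = product A, b = product B):
N: 0.39·a + 0.065·b = 1.3
P₂O₅: 0.05·a + 0.245·b = 2.13
Solving simultaneously: a = 1.9507, b = 8.29577.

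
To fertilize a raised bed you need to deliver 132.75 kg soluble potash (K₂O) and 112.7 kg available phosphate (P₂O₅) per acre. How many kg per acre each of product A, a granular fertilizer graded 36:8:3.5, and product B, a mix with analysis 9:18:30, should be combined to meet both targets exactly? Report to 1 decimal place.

Let a = kg of product A, b = kg of product B (per acre).
K₂O: 0.035·a + 0.3·b = 132.75
P₂O₅: 0.08·a + 0.18·b = 112.7
From row1: a = (132.75 − 0.3·b) / 0.035.
Into row2: 0.08·(132.75 − 0.3·b)/0.035 + 0.18·b = 112.7 → b = 377.147, a = 560.169.

560.2 kg product A, 377.1 kg product B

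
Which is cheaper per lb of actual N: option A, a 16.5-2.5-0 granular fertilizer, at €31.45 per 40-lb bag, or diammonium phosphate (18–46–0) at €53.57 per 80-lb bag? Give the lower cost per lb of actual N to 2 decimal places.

€3.72 per lb N (diammonium phosphate)

option A: N per bag = 40 × 16.5% = 6.6 lb; cost = 31.45 / 6.6 = €4.7652/lb N.
diammonium phosphate: N per bag = 80 × 18% = 14.4 lb; cost = 53.57 / 14.4 = €3.7201/lb N.
diammonium phosphate is cheaper.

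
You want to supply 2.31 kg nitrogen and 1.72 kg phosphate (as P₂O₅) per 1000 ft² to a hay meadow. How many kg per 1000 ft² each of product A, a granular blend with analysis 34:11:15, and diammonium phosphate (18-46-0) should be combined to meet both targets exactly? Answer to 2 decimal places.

Per-1000 ft² balance (a = product A, b = diammonium phosphate):
N: 0.34·a + 0.18·b = 2.31
P₂O₅: 0.11·a + 0.46·b = 1.72
Eliminate a: (row1) − 0.34/0.11·(row2) → -1.24182·b = -3.00636, so b = 2.42094.
Back-substitute: a = (2.31 − 0.18·2.42094) / 0.34 = 5.51245.

5.51 kg product A, 2.42 kg diammonium phosphate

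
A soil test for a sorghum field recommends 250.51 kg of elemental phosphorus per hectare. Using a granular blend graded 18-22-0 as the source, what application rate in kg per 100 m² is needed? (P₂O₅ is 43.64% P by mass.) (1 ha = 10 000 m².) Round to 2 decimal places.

As P₂O₅: 250.51 / 0.4364 = 574.038 kg per hectare.
Product per hectare = 574.038 / 22% = 2609.26 kg.
Convert to per 100 m²: 2609.26 × 0.01 = 26.0926 kg.

26.09 kg of product per hundred sq m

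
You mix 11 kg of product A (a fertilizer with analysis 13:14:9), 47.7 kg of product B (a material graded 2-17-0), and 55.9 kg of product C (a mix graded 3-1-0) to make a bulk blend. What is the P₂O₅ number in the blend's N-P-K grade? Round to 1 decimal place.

Total mass = 11 + 47.7 + 55.9 = 114.6 kg.
P₂O₅ mass = 14%×11 + 17%×47.7 + 1%×55.9 = 10.208 kg.
% P₂O₅ = 10.208 / 114.6 = 8.9075%.

8.9% P₂O₅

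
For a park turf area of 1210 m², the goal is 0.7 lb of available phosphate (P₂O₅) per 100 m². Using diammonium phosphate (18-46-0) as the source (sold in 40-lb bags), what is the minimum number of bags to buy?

1 bags

Product per 100 m² = 0.7 / 46% = 1.52174 lb.
Total product = 1.52174 × 1210 / 100 = 18.413 lb.
Bags = ⌈18.413 / 40⌉ = 1.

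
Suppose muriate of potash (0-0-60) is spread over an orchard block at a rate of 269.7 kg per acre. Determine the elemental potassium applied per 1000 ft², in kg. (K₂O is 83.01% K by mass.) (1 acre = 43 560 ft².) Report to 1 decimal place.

3.1 kg K per thousand sq ft

K₂O per acre = 269.7 × 60% = 161.82 kg.
Elemental K = 161.82 × 0.8301 = 134.327 kg per acre.
Convert to per 1000 ft²: 134.327 × 0.0229568 = 3.08372 kg.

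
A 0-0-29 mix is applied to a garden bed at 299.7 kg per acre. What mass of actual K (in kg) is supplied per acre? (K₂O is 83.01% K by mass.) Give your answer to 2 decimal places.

K₂O per acre = 299.7 × 29% = 86.913 kg.
Elemental K = 86.913 × 0.8301 = 72.1465 kg per acre.

72.15 kg K per acre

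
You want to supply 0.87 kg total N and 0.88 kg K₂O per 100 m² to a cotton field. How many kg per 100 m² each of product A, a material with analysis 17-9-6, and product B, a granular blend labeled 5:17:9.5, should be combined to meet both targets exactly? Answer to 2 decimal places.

Let a = kg of product A, b = kg of product B (per 100 m²).
N: 0.17·a + 0.05·b = 0.87
K₂O: 0.06·a + 0.095·b = 0.88
Eliminate b: (row1) − 0.05/0.095·(row2) → 0.138421·a = 0.406842, so a = 2.93916.
Then b = (0.88 − 0.06·2.93916) / 0.095 = 7.40684.

2.94 kg product A, 7.41 kg product B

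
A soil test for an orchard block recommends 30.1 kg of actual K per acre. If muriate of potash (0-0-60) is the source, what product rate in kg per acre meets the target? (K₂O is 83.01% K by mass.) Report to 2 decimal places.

60.43 kg of product per acre

As K₂O: 30.1 / 0.8301 = 36.2607 kg per acre.
Product per acre = 36.2607 / 60% = 60.4345 kg.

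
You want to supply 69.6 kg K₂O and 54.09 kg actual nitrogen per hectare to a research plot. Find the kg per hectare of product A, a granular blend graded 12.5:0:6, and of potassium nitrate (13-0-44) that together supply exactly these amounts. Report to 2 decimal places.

312.53 kg product A, 115.56 kg potassium nitrate

With a, b = kg per hectare of product A and potassium nitrate:
K₂O: 0.06·a + 0.44·b = 69.6
N: 0.125·a + 0.13·b = 54.09
Eliminate b: (row1) − 0.44/0.13·(row2) → -0.363077·a = -113.474, so a = 312.534.
Then b = (54.09 − 0.125·312.534) / 0.13 = 115.564.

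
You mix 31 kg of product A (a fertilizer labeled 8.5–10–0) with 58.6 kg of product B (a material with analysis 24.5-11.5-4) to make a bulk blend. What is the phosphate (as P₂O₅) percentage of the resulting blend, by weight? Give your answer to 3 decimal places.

Total mass = 31 + 58.6 = 89.6 kg.
P₂O₅ mass = 10%×31 + 11.5%×58.6 = 9.839 kg.
% P₂O₅ = 9.839 / 89.6 = 10.98103%.

10.981% P₂O₅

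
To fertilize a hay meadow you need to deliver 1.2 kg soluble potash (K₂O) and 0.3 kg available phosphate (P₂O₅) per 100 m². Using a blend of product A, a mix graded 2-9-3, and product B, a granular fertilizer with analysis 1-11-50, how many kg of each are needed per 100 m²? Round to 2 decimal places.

Let a = kg of product A, b = kg of product B (per 100 m²).
K₂O: 0.03·a + 0.5·b = 1.2
P₂O₅: 0.09·a + 0.11·b = 0.3
Eliminate b: (row1) − 0.5/0.11·(row2) → -0.379091·a = -0.163636, so a = 0.431655.
Then b = (0.3 − 0.09·0.431655) / 0.11 = 2.3741.

0.43 kg product A, 2.37 kg product B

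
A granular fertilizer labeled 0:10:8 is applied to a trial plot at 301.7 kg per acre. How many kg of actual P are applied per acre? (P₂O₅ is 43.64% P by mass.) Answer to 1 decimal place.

13.2 kg P per acre

P₂O₅ per acre = 301.7 × 10% = 30.17 kg.
Elemental P = 30.17 × 0.4364 = 13.1662 kg per acre.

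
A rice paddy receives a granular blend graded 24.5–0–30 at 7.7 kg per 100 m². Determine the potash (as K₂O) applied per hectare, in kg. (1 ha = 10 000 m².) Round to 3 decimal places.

K₂O per 100 m² = 7.7 × 30% = 2.31 kg.
Convert to per hectare: 2.31 × 100 = 231 kg.

231.000 kg K₂O per hectare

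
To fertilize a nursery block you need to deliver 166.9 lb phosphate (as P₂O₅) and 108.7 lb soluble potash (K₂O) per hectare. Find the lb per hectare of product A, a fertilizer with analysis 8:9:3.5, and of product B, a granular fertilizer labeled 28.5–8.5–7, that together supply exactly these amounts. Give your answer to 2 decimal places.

Per-hectare balance (a = product A, b = product B):
P₂O₅: 0.09·a + 0.085·b = 166.9
K₂O: 0.035·a + 0.07·b = 108.7
Eliminate a: (row1) − 0.09/0.035·(row2) → -0.095·b = -112.614, so b = 1185.414.
Back-substitute: a = (166.9 − 0.085·1185.414) / 0.09 = 734.887.

734.89 lb product A, 1185.41 lb product B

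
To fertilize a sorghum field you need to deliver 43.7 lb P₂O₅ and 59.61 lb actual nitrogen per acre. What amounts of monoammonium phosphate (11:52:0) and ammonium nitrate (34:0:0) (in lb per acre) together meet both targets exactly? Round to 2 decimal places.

84.04 lb monoammonium phosphate, 148.13 lb ammonium nitrate

Let a = lb of monoammonium phosphate, b = lb of ammonium nitrate (per acre).
P₂O₅: 0.52·a + 0·b = 43.7
N: 0.11·a + 0.34·b = 59.61
Solving simultaneously: a = 84.0385, b = 148.1346.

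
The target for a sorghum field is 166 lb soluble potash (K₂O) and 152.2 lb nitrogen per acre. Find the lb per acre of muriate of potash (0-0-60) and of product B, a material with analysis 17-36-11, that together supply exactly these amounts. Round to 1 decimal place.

112.5 lb muriate of potash, 895.3 lb product B

Let a = lb of muriate of potash, b = lb of product B (per acre).
K₂O: 0.6·a + 0.11·b = 166
N: 0·a + 0.17·b = 152.2
Solving simultaneously: a = 112.529, b = 895.294.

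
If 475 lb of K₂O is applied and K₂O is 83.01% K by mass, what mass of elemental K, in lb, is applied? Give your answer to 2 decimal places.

394.30 lb K

K = 475 × 0.8301 = 394.297 lb.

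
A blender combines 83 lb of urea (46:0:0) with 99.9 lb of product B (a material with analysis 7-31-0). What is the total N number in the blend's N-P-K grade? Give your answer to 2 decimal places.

Total mass = 83 + 99.9 = 182.9 lb.
N mass = 46%×83 + 7%×99.9 = 45.173 lb.
% N = 45.173 / 182.9 = 24.6982%.

24.70% N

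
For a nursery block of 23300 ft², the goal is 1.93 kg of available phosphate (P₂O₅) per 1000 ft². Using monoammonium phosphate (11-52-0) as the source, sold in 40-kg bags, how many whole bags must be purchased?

3 bags

Product per 1000 ft² = 1.93 / 52% = 3.71154 kg.
Total product = 3.71154 × 23300 / 1000 = 86.4788 kg.
Bags = ⌈86.4788 / 40⌉ = 3.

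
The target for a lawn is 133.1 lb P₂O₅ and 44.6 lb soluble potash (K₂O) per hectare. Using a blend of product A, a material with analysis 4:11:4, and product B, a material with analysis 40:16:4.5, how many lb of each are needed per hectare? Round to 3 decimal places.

790.690 lb product A, 288.276 lb product B

Let a = lb of product A, b = lb of product B (per hectare).
P₂O₅: 0.11·a + 0.16·b = 133.1
K₂O: 0.04·a + 0.045·b = 44.6
Eliminate a: (row1) − 0.11/0.04·(row2) → 0.03625·b = 10.45, so b = 288.2759.
Back-substitute: a = (133.1 − 0.16·288.2759) / 0.11 = 790.6897.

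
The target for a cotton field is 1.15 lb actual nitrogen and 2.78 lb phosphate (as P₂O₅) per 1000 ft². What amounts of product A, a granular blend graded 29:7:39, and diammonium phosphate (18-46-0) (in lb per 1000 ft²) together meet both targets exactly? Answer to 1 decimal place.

Let a = lb of product A, b = lb of diammonium phosphate (per 1000 ft²).
N: 0.29·a + 0.18·b = 1.15
P₂O₅: 0.07·a + 0.46·b = 2.78
Eliminate b: (row1) − 0.18/0.46·(row2) → 0.262609·a = 0.0621739, so a = 0.236755.
Then b = (2.78 − 0.07·0.236755) / 0.46 = 6.00745.

0.2 lb product A, 6.0 lb diammonium phosphate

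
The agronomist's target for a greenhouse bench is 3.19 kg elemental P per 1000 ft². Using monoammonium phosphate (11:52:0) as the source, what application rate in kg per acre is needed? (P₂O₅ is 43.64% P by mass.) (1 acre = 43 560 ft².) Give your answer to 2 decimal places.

As P₂O₅: 3.19 / 0.4364 = 7.30981 kg per 1000 ft².
Product per 1000 ft² = 7.30981 / 52% = 14.0573 kg.
Convert to per acre: 14.0573 × 43.56 = 612.337 kg.

612.34 kg of product per acre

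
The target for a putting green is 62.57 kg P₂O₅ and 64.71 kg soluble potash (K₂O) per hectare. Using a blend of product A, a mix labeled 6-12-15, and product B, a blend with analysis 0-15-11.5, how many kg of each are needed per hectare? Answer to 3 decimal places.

Let a = kg of product A, b = kg of product B (per hectare).
P₂O₅: 0.12·a + 0.15·b = 62.57
K₂O: 0.15·a + 0.115·b = 64.71
Eliminate a: (row1) − 0.12/0.15·(row2) → 0.058·b = 10.802, so b = 186.2414.
Back-substitute: a = (62.57 − 0.15·186.2414) / 0.12 = 288.6149.

288.615 kg product A, 186.241 kg product B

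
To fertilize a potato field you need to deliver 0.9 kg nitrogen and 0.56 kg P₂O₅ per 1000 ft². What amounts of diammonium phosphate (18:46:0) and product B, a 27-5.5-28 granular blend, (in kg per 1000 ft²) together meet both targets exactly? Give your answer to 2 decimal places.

Let a = kg of diammonium phosphate, b = kg of product B (per 1000 ft²).
N: 0.18·a + 0.27·b = 0.9
P₂O₅: 0.46·a + 0.055·b = 0.56
From row1: a = (0.9 − 0.27·b) / 0.18.
Into row2: 0.46·(0.9 − 0.27·b)/0.18 + 0.055·b = 0.56 → b = 2.74016, a = 0.889764.

0.89 kg diammonium phosphate, 2.74 kg product B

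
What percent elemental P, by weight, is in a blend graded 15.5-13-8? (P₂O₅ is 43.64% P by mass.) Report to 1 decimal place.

%P = 13 × 0.4364 = 5.6732%.

5.7% P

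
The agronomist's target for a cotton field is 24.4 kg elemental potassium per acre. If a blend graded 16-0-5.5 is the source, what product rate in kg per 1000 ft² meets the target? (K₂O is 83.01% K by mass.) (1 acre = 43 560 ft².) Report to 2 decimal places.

As K₂O: 24.4 / 0.8301 = 29.394 kg per acre.
Product per acre = 29.394 / 5.5% = 534.437 kg.
Convert to per 1000 ft²: 534.437 × 0.0229568 = 12.269 kg.

12.27 kg of product per thousand sq ft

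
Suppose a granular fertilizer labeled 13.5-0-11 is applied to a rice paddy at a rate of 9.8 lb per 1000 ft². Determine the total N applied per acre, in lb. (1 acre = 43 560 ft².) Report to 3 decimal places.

57.630 lb N per acre

nitrogen per 1000 ft² = 9.8 × 13.5% = 1.323 lb.
Convert to per acre: 1.323 × 43.56 = 57.6299 lb.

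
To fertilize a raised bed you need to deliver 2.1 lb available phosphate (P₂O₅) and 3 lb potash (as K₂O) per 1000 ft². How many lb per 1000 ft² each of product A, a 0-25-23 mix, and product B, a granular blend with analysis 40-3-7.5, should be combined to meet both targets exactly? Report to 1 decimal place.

5.7 lb product A, 22.5 lb product B

With a, b = lb per 1000 ft² of product A and product B:
P₂O₅: 0.25·a + 0.03·b = 2.1
K₂O: 0.23·a + 0.075·b = 3
Eliminate a: (row1) − 0.25/0.23·(row2) → -0.0515217·b = -1.16087, so b = 22.5316.
Back-substitute: a = (2.1 − 0.03·22.5316) / 0.25 = 5.6962.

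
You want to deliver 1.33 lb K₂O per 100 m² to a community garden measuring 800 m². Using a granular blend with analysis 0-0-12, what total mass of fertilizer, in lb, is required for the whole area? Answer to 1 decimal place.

88.7 lb

Product per 100 m² = 1.33 / 12% = 11.0833 lb.
Total product = 11.0833 × 800 / 100 = 88.6667 lb.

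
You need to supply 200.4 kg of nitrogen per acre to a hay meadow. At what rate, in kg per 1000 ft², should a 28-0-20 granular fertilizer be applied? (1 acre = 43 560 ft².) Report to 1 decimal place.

16.4 kg of product per thousand sq ft

Product per acre = 200.4 / 28% = 715.714 kg.
Convert to per 1000 ft²: 715.714 × 0.0229568 = 16.4305 kg.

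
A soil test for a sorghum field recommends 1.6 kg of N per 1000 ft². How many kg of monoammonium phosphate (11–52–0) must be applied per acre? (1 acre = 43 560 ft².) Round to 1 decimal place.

Product per 1000 ft² = 1.6 / 11% = 14.5455 kg.
Convert to per acre: 14.5455 × 43.56 = 633.6 kg.

633.6 kg of product per acre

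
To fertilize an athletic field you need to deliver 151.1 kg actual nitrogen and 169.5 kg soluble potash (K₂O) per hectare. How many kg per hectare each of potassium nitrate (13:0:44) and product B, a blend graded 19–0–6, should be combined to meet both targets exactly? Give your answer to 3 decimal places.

Per-hectare balance (a = potassium nitrate, b = product B):
N: 0.13·a + 0.19·b = 151.1
K₂O: 0.44·a + 0.06·b = 169.5
Solving simultaneously: a = 305.2639, b = 586.3984.

305.264 kg potassium nitrate, 586.398 kg product B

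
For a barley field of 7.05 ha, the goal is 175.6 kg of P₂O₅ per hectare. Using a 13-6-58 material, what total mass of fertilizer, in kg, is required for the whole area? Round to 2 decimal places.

20633.00 kg

Product per hectare = 175.6 / 6% = 2926.67 kg.
Total product = 2926.67 × 7.05 = 20633 kg.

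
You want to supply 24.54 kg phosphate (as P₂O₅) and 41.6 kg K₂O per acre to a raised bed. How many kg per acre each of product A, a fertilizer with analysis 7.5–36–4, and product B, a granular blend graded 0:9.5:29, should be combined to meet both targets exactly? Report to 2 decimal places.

31.46 kg product A, 139.11 kg product B

Per-acre balance (a = product A, b = product B):
P₂O₅: 0.36·a + 0.095·b = 24.54
K₂O: 0.04·a + 0.29·b = 41.6
Eliminate a: (row1) − 0.36/0.04·(row2) → -2.515·b = -349.86, so b = 139.109.
Back-substitute: a = (24.54 − 0.095·139.109) / 0.36 = 31.4573.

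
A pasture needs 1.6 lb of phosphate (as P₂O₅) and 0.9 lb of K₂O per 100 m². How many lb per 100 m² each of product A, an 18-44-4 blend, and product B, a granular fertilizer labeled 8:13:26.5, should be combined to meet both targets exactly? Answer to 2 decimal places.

2.76 lb product A, 2.98 lb product B

With a, b = lb per 100 m² of product A and product B:
P₂O₅: 0.44·a + 0.13·b = 1.6
K₂O: 0.04·a + 0.265·b = 0.9
Eliminate b: (row1) − 0.13/0.265·(row2) → 0.420377·a = 1.15849, so a = 2.75583.
Then b = (0.9 − 0.04·2.75583) / 0.265 = 2.98025.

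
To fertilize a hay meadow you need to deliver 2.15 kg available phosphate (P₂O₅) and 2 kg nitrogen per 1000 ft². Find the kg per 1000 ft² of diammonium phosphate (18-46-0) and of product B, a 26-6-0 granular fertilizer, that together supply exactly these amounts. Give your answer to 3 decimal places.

With a, b = kg per 1000 ft² of diammonium phosphate and product B:
P₂O₅: 0.46·a + 0.06·b = 2.15
N: 0.18·a + 0.26·b = 2
From row1: a = (2.15 − 0.06·b) / 0.46.
Into row2: 0.18·(2.15 − 0.06·b)/0.46 + 0.26·b = 2 → b = 4.8989, a = 4.03493.

4.035 kg diammonium phosphate, 4.899 kg product B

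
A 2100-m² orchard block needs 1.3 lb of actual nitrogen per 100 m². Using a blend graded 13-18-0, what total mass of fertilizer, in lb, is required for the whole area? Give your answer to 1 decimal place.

Product per 100 m² = 1.3 / 13% = 10 lb.
Total product = 10 × 2100 / 100 = 210 lb.

210.0 lb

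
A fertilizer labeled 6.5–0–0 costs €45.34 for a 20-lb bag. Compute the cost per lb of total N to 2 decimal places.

€34.88 per lb N

N in bag = 20 × 6.5% = 1.3 lb.
Cost per lb N = €45.34 / 1.3 = €34.8769.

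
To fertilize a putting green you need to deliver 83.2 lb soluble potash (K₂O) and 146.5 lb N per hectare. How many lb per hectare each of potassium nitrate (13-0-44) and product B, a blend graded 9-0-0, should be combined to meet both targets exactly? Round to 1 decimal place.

Let a = lb of potassium nitrate, b = lb of product B (per hectare).
K₂O: 0.44·a + 0·b = 83.2
N: 0.13·a + 0.09·b = 146.5
Solving simultaneously: a = 189.091, b = 1354.646.

189.1 lb potassium nitrate, 1354.6 lb product B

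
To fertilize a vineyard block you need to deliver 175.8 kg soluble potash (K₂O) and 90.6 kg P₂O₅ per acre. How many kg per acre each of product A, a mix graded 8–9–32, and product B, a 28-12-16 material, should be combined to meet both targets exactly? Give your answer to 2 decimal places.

Per-acre balance (a = product A, b = product B):
K₂O: 0.32·a + 0.16·b = 175.8
P₂O₅: 0.09·a + 0.12·b = 90.6
Solving simultaneously: a = 275, b = 548.75.

275.00 kg product A, 548.75 kg product B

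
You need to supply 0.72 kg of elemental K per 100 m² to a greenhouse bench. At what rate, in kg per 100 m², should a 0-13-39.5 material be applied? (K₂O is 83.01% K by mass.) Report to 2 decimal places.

As K₂O: 0.72 / 0.8301 = 0.867365 kg per 100 m².
Product per 100 m² = 0.867365 / 39.5% = 2.19586 kg.

2.20 kg of product per hundred sq m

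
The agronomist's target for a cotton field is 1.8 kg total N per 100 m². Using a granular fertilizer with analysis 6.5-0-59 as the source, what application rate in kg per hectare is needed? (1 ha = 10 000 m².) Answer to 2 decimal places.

2769.23 kg of product per hectare

Product per 100 m² = 1.8 / 6.5% = 27.6923 kg.
Convert to per hectare: 27.6923 × 100 = 2769.231 kg.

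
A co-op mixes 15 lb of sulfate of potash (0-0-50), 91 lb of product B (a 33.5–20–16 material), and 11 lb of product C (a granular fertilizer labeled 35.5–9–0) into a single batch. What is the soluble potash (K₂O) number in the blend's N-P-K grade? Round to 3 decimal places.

18.855% K₂O

Total mass = 15 + 91 + 11 = 117 lb.
K₂O mass = 50%×15 + 16%×91 + 0%×11 = 22.06 lb.
% K₂O = 22.06 / 117 = 18.8547%.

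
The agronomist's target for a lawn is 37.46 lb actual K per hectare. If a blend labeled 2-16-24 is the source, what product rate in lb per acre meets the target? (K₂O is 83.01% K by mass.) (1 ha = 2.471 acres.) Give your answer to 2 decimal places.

As K₂O: 37.46 / 0.8301 = 45.1271 lb per hectare.
Product per hectare = 45.1271 / 24% = 188.03 lb.
Convert to per acre: 188.03 × 0.404694 = 76.0945 lb.

76.09 lb of product per acre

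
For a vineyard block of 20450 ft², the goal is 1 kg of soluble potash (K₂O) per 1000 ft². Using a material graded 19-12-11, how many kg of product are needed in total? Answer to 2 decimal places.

185.91 kg

Product per 1000 ft² = 1 / 11% = 9.09091 kg.
Total product = 9.09091 × 20450 / 1000 = 185.909 kg.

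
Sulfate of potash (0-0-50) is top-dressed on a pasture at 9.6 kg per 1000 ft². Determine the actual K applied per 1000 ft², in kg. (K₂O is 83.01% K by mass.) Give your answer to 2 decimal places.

K₂O per 1000 ft² = 9.6 × 50% = 4.8 kg.
Elemental K = 4.8 × 0.8301 = 3.98448 kg per 1000 ft².

3.98 kg K per thousand sq ft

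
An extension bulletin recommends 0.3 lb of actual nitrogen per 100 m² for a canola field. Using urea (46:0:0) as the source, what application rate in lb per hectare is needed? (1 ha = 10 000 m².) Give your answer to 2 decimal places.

65.22 lb of product per hectare

Product per 100 m² = 0.3 / 46% = 0.652174 lb.
Convert to per hectare: 0.652174 × 100 = 65.2174 lb.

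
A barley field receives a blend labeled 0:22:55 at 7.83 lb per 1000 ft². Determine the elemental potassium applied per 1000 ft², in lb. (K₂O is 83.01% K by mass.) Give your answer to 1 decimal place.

3.6 lb K per thousand sq ft

K₂O per 1000 ft² = 7.83 × 55% = 4.3065 lb.
Elemental K = 4.3065 × 0.8301 = 3.57483 lb per 1000 ft².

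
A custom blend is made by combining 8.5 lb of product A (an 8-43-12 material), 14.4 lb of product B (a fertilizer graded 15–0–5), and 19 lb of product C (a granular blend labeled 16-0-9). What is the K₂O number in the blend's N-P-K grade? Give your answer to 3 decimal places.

8.234% K₂O

Total mass = 8.5 + 14.4 + 19 = 41.9 lb.
K₂O mass = 12%×8.5 + 5%×14.4 + 9%×19 = 3.45 lb.
% K₂O = 3.45 / 41.9 = 8.23389%.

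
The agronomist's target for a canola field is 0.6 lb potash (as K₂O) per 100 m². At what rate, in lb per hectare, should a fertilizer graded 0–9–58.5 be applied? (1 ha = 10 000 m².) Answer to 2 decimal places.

102.56 lb of product per hectare

Product per 100 m² = 0.6 / 58.5% = 1.02564 lb.
Convert to per hectare: 1.02564 × 100 = 102.564 lb.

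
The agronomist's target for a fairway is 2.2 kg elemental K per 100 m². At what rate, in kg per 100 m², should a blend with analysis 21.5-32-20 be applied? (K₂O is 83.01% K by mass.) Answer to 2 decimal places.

13.25 kg of product per hundred sq m

As K₂O: 2.2 / 0.8301 = 2.65028 kg per 100 m².
Product per 100 m² = 2.65028 / 20% = 13.2514 kg.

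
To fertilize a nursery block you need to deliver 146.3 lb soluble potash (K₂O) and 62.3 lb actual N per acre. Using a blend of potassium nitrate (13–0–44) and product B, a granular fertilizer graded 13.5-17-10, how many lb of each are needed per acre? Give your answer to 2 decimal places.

291.39 lb potassium nitrate, 180.88 lb product B

Let a = lb of potassium nitrate, b = lb of product B (per acre).
K₂O: 0.44·a + 0.1·b = 146.3
N: 0.13·a + 0.135·b = 62.3
Eliminate a: (row1) − 0.44/0.13·(row2) → -0.356923·b = -64.5615, so b = 180.884.
Back-substitute: a = (146.3 − 0.1·180.884) / 0.44 = 291.3901.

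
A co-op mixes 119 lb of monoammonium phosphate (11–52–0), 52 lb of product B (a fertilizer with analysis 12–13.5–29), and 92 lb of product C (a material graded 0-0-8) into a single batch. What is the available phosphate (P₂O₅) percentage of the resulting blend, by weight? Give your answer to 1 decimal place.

26.2% P₂O₅

Total mass = 119 + 52 + 92 = 263 lb.
P₂O₅ mass = 52%×119 + 13.5%×52 + 0%×92 = 68.9 lb.
% P₂O₅ = 68.9 / 263 = 26.1977%.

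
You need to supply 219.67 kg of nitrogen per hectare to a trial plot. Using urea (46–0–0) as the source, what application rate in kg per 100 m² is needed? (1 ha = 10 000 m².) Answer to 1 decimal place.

4.8 kg of product per hundred sq m

Product per hectare = 219.67 / 46% = 477.543 kg.
Convert to per 100 m²: 477.543 × 0.01 = 4.77543 kg.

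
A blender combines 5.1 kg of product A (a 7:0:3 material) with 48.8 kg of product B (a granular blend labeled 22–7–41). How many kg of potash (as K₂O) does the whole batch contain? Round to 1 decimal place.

K₂O mass = 3%×5.1 + 41%×48.8 = 20.161 kg.

20.2 kg K₂O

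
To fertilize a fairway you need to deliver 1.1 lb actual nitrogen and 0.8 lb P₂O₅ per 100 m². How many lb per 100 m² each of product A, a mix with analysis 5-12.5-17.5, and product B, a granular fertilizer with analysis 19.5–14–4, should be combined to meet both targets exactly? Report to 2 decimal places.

Let a = lb of product A, b = lb of product B (per 100 m²).
N: 0.05·a + 0.195·b = 1.1
P₂O₅: 0.125·a + 0.14·b = 0.8
Solving simultaneously: a = 0.115108, b = 5.61151.

0.12 lb product A, 5.61 lb product B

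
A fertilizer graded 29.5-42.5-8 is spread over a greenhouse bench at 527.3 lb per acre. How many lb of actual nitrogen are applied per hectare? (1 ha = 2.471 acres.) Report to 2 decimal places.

384.37 lb N per hectare

nitrogen per acre = 527.3 × 29.5% = 155.553 lb.
Convert to per hectare: 155.553 × 2.471 = 384.373 lb.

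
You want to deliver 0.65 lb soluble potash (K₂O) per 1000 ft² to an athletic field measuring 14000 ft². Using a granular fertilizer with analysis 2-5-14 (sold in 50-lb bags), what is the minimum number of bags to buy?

Product per 1000 ft² = 0.65 / 14% = 4.64286 lb.
Total product = 4.64286 × 14000 / 1000 = 65 lb.
Bags = ⌈65 / 50⌉ = 2.

2 bags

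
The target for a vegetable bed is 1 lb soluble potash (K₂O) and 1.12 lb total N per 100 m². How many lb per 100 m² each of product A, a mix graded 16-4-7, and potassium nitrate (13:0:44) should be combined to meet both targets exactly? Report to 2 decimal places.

Per-100 m² balance (a = product A, b = potassium nitrate):
K₂O: 0.07·a + 0.44·b = 1
N: 0.16·a + 0.13·b = 1.12
Solving simultaneously: a = 5.91843, b = 1.33116.

5.92 lb product A, 1.33 lb potassium nitrate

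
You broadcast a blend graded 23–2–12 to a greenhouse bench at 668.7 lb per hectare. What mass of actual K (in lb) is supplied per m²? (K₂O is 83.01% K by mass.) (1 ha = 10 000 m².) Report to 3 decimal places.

K₂O per hectare = 668.7 × 12% = 80.244 lb.
Elemental K = 80.244 × 0.8301 = 66.6105 lb per hectare.
Convert to per m²: 66.6105 × 0.0001 = 0.00666105 lb.

0.007 lb K per sq m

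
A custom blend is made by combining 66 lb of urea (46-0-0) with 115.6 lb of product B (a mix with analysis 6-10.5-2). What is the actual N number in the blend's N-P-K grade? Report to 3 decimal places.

Total mass = 66 + 115.6 = 181.6 lb.
N mass = 46%×66 + 6%×115.6 = 37.296 lb.
% N = 37.296 / 181.6 = 20.5374%.

20.537% N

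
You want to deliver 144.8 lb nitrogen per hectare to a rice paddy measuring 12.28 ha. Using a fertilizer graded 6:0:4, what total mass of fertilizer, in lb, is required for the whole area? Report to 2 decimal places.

Product per hectare = 144.8 / 6% = 2413.33 lb.
Total product = 2413.33 × 12.28 = 29635.733 lb.

29635.73 lb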